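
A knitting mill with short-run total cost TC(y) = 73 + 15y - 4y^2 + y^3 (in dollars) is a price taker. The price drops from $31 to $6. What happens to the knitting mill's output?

AVC = 15 - 4y + y^2, minimized at y = 2 where min AVC = $11. MC = 15 - 8y + 3y^2.
With P = $31 above the shutdown price, P = MC gives y = 4.
At P = $6 < min AVC = $11, price no longer covers variable cost at any output, so the firm shuts down: y = 0.

Output falls from 4 to 0 (the firm shuts down)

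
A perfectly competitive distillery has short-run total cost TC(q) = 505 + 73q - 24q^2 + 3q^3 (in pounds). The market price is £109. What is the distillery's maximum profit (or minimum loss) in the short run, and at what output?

Profit = -£73 at q = 6

AVC = 73 - 24q + 3q^2; min AVC = £25 at q = 4. Since P = £109 ≥ min AVC, the firm produces.
MC = 73 - 48q + 9q^2. Setting P = MC and taking the root on the rising branch gives q* = 6.
TR = 109·6 = 654. TC = 505 + 222 = 727. Profit = 654 − 727 = -£73.
That loss of £73 beats the £505 the firm would lose by shutting down; producing recovers £432 of fixed cost.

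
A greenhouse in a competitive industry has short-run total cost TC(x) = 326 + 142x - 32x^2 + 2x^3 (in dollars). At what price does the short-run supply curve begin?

$14 per unit

The firm shuts down when price falls below the minimum of average variable cost. AVC = VC/x = 142 - 32x + 2x^2.
dAVC/dx = -32 + 4x = 0 gives x = 8. min AVC = 142 - 32·8 + 2·8^2 = 14.
So the shutdown price is $14.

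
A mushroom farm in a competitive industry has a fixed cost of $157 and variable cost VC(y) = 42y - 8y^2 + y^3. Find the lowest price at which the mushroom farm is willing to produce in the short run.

The shutdown price is the minimum of AVC. VC = 42y - 8y^2 + y^3, so AVC = 42 - 8y + y^2.
dAVC/dy = -8 + 2y = 0 gives y = 4. min AVC = 42 - 8·4 + 4^2 = 26.
For P < $26 the firm produces nothing.

$26 per unit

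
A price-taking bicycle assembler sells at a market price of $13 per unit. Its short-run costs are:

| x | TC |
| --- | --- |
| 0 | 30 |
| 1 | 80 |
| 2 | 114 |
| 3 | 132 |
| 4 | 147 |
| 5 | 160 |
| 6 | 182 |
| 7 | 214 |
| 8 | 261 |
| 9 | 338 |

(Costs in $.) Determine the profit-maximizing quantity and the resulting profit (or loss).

x = 0 (shut down); profit = -$30

Tabulate TR − TC: x=0: -30; x=1: -67; x=2: -88; x=3: -93; x=4: -95; x=5: -95; x=6: -104; x=7: -123; x=8: -157; x=9: -221.
Profit is highest at x = 0. Equivalently, the lowest AVC in the table is 152/6 ≈ $25.33 at x = 6, and P = $13 falls below it — price never covers variable cost, so the firm shuts down and loses only its fixed cost.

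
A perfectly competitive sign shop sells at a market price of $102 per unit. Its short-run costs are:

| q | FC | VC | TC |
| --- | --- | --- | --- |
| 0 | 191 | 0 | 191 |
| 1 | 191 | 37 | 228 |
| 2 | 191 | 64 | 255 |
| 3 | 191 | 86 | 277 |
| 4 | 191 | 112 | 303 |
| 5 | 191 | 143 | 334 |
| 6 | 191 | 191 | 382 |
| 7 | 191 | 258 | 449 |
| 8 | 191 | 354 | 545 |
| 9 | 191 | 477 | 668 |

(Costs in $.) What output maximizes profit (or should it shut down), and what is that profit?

Profit at each row (π = 102q − TC): q=0: -191; q=1: -126; q=2: -51; q=3: 29; q=4: 105; q=5: 176; q=6: 230; q=7: 265; q=8: 271; q=9: 250.
Profit is maximized at q = 8. AVC there is 354/8 = $44.25 ≤ P, so producing beats shutting down (which would give -$191).

q = 8; profit = $271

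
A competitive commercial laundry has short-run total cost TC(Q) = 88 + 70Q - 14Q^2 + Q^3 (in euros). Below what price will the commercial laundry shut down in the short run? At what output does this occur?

€21 per unit, at Q = 7

The shutdown price is the minimum of AVC. VC = 70Q - 14Q^2 + Q^3, so AVC = 70 - 14Q + Q^2.
dAVC/dQ = -14 + 2Q = 0 gives Q = 7. min AVC = 70 - 14·7 + 7^2 = 21.
For P < €21 the firm produces nothing.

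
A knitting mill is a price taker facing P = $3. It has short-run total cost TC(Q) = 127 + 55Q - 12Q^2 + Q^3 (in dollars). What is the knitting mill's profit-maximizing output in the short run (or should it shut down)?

Strip out fixed cost: VC = 55Q - 12Q^2 + Q^3. Then AVC = 55 - 12Q + Q^2 and MC = 55 - 24Q + 3Q^2.
AVC is minimized where dAVC/dQ = -12 + 2Q = 0, at Q = 6; min AVC = 55 - 12·6 + 6^2 = $19.
With P < min AVC ($3 < $19), every unit sold adds to the loss.
Best response: produce nothing and absorb the $127 fixed cost.

Shut down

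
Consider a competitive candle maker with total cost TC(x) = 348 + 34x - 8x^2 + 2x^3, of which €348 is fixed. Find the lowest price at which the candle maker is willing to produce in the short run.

€26 per unit

The shutdown price is the minimum of AVC. VC = 34x - 8x^2 + 2x^3, so AVC = 34 - 8x + 2x^2.
At the minimum of AVC, MC = AVC. MC = 34 - 16x + 6x^2; setting MC = AVC gives 4x^2 - 8x = 0, so x = 2. min AVC = 26.
So the shutdown price is €26.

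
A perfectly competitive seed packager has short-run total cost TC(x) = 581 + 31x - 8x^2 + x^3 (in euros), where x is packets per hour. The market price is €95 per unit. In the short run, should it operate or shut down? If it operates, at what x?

Produce at x = 8

From TC, MC = TC'(x) = 31 - 16x + 3x^2 and AVC = VC/x = 31 - 8x + x^2.
The AVC parabola has its vertex at x = 8/2 = 4, where AVC = 31 - 8·4 + 4^2 = €15.
Because €95 ≥ €15, revenue can cover variable cost; the firm operates.
Solving P = MC: -64 - 16x + 3x^2 = 0 ⇒ x = -8/3 or 8. On the upward-sloping branch, x* = 8.
Check: AVC at x = 8 is €31 ≤ P, so revenue covers variable cost.
Profit = P·x − TC = 95·8 − 829 = -€69, a loss, but smaller than the €581 fixed cost the firm would lose by shutting down.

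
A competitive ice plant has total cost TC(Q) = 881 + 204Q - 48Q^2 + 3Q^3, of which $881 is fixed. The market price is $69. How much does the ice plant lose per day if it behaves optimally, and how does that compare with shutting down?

Profit = -$395 at Q = 9

AVC = 204 - 48Q + 3Q^2 has its minimum $12 at Q = 8; price $69 clears that bar, so the firm operates.
MC = 204 - 96Q + 9Q^2. Setting P = MC and taking the root on the rising branch gives Q* = 9.
TR = 69·9 = 621. TC = 881 + 135 = 1016. Profit = 621 − 1016 = -$395.
Shutting down would mean losing the fixed cost of $881, so operating at a loss of $395 is better by $486.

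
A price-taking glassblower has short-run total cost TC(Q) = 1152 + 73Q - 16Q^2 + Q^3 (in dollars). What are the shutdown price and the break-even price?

AVC = 73 - 16Q + Q^2; minimized at Q = 8, giving min AVC = $9. That is the shutdown price.
ATC = 1152/Q + 73 - 16Q + Q^2. Setting dATC/dQ = −1152/Q^2 − 16 + 2Q = 0 gives Q = 12 (since 2·12^3 − 16·12^2 = 1152).
min ATC = 1152/12 + 73 − 16·12 + 12^2 = $121. That is the break-even price.
Between these two prices the firm operates at a loss; above $121 it earns a profit.

Shutdown price = $9; break-even price = $121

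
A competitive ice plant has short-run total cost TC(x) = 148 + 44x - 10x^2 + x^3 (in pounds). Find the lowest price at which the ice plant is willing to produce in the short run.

Short-run supply begins at min AVC. From VC = 44x - 10x^2 + x^3, AVC = 44 - 10x + x^2.
dAVC/dx = -10 + 2x = 0 gives x = 5. min AVC = 44 - 10·5 + 5^2 = 19.
The firm shuts down for any P below £19.

£19 per unit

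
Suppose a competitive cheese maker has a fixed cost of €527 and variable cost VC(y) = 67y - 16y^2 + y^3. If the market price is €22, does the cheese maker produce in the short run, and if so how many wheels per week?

Produce at y = 9

From TC, MC = TC'(y) = 67 - 32y + 3y^2 and AVC = VC/y = 67 - 16y + y^2.
AVC hits its minimum where MC = AVC, at y = 8, giving min AVC = 67 - 16·8 + 8^2 = €3.
Because €22 ≥ €3, revenue can cover variable cost; the firm operates.
Solving P = MC: 45 - 32y + 3y^2 = 0 ⇒ y = 5/3 or 9. On the upward-sloping branch, y* = 9.
Check: AVC at y = 9 is €4 ≤ P, so revenue covers variable cost.
Profit = P·y − TC = 22·9 − 563 = -€365, a loss, but smaller than the €527 fixed cost the firm would lose by shutting down.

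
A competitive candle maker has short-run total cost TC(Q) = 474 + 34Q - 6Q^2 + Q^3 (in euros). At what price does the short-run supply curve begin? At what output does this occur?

The firm shuts down when price falls below the minimum of average variable cost. AVC = VC/Q = 34 - 6Q + Q^2.
At the minimum of AVC, MC = AVC. MC = 34 - 12Q + 3Q^2; setting MC = AVC gives 2Q^2 - 6Q = 0, so Q = 3. min AVC = 25.
The firm shuts down for any P below €25.

€25 per unit, at Q = 3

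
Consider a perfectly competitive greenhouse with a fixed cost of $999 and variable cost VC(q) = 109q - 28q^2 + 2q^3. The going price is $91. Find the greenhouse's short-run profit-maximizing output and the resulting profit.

Profit = -$351 at q = 9

AVC = 109 - 28q + 2q^2; min AVC = $11 at q = 7. Since P = $91 ≥ min AVC, the firm produces.
MC = 109 - 56q + 6q^2. Setting P = MC and taking the root on the rising branch gives q* = 9.
TR = 91·9 = 819. TC = 999 + 171 = 1170. Profit = 819 − 1170 = -$351.
Shutting down would mean losing the fixed cost of $999, so operating at a loss of $351 is better by $648.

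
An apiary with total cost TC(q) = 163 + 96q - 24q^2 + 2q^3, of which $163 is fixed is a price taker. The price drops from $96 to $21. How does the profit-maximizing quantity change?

Output falls from 8 to 0 (the firm shuts down)

AVC = 96 - 24q + 2q^2, minimized at q = 6 where min AVC = $24. MC = 96 - 48q + 6q^2.
At P = $96 ≥ min AVC, set P = MC on the rising branch: q = 8.
At P = $21 < min AVC = $24, price no longer covers variable cost at any output, so the firm shuts down: q = 0.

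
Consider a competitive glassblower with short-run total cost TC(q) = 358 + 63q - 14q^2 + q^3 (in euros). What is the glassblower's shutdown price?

€14 per unit

The shutdown price is the minimum of AVC. VC = 63q - 14q^2 + q^3, so AVC = 63 - 14q + q^2.
dAVC/dq = -14 + 2q = 0 gives q = 7. min AVC = 63 - 14·7 + 7^2 = 14.
So the shutdown price is €14.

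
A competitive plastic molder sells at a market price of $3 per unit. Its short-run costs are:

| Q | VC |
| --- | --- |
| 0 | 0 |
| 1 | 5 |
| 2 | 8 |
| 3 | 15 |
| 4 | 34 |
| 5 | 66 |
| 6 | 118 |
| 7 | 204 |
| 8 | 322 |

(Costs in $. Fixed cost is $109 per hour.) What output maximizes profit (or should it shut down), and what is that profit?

Compute π = P·Q − TC at each output: Q=0: -109; Q=1: -111; Q=2: -111; Q=3: -115; Q=4: -131; Q=5: -160; Q=6: -209; Q=7: -292; Q=8: -407.
Profit is highest at Q = 0. Equivalently, the lowest AVC in the table is 8/2 ≈ $4 at Q = 2, and P = $3 falls below it — price never covers variable cost, so the firm shuts down and loses only its fixed cost.

Q = 0 (shut down); profit = -$109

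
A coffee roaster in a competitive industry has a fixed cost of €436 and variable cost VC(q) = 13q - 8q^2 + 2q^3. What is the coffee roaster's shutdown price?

Short-run supply begins at min AVC. From VC = 13q - 8q^2 + 2q^3, AVC = 13 - 8q + 2q^2.
dAVC/dq = -8 + 4q = 0 gives q = 2. min AVC = 13 - 8·2 + 2·2^2 = 5.
So the shutdown price is €5.

€5 per unit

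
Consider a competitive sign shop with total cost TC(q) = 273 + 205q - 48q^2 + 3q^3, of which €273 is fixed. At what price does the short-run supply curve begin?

Short-run supply begins at min AVC. From VC = 205q - 48q^2 + 3q^3, AVC = 205 - 48q + 3q^2.
At the minimum of AVC, MC = AVC. MC = 205 - 96q + 9q^2; setting MC = AVC gives 6q^2 - 48q = 0, so q = 8. min AVC = 13.
For P < €13 the firm produces nothing.

€13 per unit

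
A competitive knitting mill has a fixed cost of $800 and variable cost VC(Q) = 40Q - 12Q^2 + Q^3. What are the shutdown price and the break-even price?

Shutdown price = $4; break-even price = $100

AVC = 40 - 12Q + Q^2; minimized at Q = 6, giving min AVC = $4. That is the shutdown price.
ATC = 800/Q + 40 - 12Q + Q^2. Setting dATC/dQ = −800/Q^2 − 12 + 2Q = 0 gives Q = 10 (since 2·10^3 − 12·10^2 = 800).
min ATC = 800/10 + 40 − 12·10 + 10^2 = $100. That is the break-even price.
For $4 ≤ P < $100 the firm produces at a loss; below $4 it shuts down.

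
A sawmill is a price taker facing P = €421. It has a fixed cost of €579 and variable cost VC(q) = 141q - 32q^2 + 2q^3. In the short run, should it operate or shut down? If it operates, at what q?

From TC, MC = TC'(q) = 141 - 64q + 6q^2 and AVC = VC/q = 141 - 32q + 2q^2.
AVC hits its minimum where MC = AVC, at q = 8, giving min AVC = 141 - 32·8 + 2·8^2 = €13.
Since P = €421 ≥ min AVC = €13, price covers variable cost and the firm should produce.
Set P = MC: 421 = 141 - 64q + 6q^2 → -280 - 64q + 6q^2 = 0. The roots are q = -10/3 and q = 14; the profit-maximizing output is on the rising part of MC, so q* = 14.
Check: AVC at q = 14 is €85 ≤ P, so revenue covers variable cost.
Profit = P·q − TC = 421·14 − 1769 = €4125.

Produce at q = 14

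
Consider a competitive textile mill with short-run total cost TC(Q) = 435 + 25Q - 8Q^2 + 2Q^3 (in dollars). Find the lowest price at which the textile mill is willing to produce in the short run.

$17 per unit

Short-run supply begins at min AVC. From VC = 25Q - 8Q^2 + 2Q^3, AVC = 25 - 8Q + 2Q^2.
dAVC/dQ = -8 + 4Q = 0 gives Q = 2. min AVC = 25 - 8·2 + 2·2^2 = 17.
For P < $17 the firm produces nothing.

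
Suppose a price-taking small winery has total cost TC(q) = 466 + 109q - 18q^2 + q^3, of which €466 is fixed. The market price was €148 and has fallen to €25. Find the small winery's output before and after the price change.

MC = 109 - 36q + 3q^2; the shutdown threshold is min AVC = €28 (at q = 9).
At P = €148 ≥ min AVC, set P = MC on the rising branch: q = 13.
At P = €25 < min AVC = €28, price no longer covers variable cost at any output, so the firm shuts down: q = 0.

Output falls from 13 to 0 (the firm shuts down)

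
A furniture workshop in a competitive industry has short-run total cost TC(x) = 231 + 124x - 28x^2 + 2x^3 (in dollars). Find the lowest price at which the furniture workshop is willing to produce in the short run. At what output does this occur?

$26 per unit, at x = 7

The shutdown price is the minimum of AVC. VC = 124x - 28x^2 + 2x^3, so AVC = 124 - 28x + 2x^2.
dAVC/dx = -28 + 4x = 0 gives x = 7. min AVC = 124 - 28·7 + 2·7^2 = 26.
So the shutdown price is $26.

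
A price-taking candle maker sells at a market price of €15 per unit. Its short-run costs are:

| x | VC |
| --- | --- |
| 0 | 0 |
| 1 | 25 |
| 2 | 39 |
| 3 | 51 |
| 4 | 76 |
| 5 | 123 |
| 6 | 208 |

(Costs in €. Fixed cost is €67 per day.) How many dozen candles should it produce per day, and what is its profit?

x = 0 (shut down); profit = -€67

Tabulate TR − TC: x=0: -67; x=1: -77; x=2: -76; x=3: -73; x=4: -83; x=5: -115; x=6: -185.
Profit is highest at x = 0. Equivalently, the lowest AVC in the table is 51/3 ≈ €17 at x = 3, and P = €15 falls below it — price never covers variable cost, so the firm shuts down and loses only its fixed cost.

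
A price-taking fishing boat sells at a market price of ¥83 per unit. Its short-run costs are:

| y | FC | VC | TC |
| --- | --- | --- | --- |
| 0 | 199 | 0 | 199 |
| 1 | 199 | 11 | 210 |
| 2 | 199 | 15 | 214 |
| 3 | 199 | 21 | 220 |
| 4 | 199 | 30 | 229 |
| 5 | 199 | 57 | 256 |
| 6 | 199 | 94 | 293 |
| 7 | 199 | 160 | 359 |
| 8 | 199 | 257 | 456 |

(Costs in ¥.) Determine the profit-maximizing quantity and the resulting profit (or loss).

Profit at each row (π = 83y − TC): y=0: -199; y=1: -127; y=2: -48; y=3: 29; y=4: 103; y=5: 159; y=6: 205; y=7: 222; y=8: 208.
Profit is maximized at y = 7. AVC there is 160/7 = ¥22.86 ≤ P, so producing beats shutting down (which would give -¥199).

y = 7; profit = ¥222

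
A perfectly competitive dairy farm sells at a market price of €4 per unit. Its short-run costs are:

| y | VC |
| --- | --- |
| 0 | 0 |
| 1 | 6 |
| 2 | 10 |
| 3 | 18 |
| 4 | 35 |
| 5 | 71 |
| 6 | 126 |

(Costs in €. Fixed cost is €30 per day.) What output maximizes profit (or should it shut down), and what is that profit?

Compute π = P·y − TC at each output: y=0: -30; y=1: -32; y=2: -32; y=3: -36; y=4: -49; y=5: -81; y=6: -132.
Profit is highest at y = 0. Equivalently, the lowest AVC in the table is 10/2 ≈ €5 at y = 2, and P = €4 falls below it — price never covers variable cost, so the firm shuts down and loses only its fixed cost.

y = 0 (shut down); profit = -€30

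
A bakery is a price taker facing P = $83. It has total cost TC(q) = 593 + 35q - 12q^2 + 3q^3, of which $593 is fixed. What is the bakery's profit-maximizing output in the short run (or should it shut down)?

Variable cost is VC = 35q - 12q^2 + 3q^3, so AVC = VC/q = 35 - 12q + 3q^2 and MC = dTC/dq = 35 - 24q + 9q^2.
AVC is minimized where dAVC/dq = -12 + 6q = 0, at q = 2; min AVC = 35 - 12·2 + 3·2^2 = $23.
Because $83 ≥ $23, revenue can cover variable cost; the firm operates.
Solving P = MC: -48 - 24q + 9q^2 = 0 ⇒ q = -4/3 or 4. On the upward-sloping branch, q* = 4.
Check: AVC at q = 4 is $35 ≤ P, so revenue covers variable cost.
Profit = P·q − TC = 83·4 − 733 = -$401, a loss, but smaller than the $593 fixed cost the firm would lose by shutting down.

Produce at q = 4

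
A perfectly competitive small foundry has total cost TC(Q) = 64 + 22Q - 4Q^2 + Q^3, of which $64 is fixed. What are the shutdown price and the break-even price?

Shutdown price = $18; break-even price = $38

Shutdown price = min AVC. AVC = 22 - 4Q + Q^2, with vertex at Q = 2 and minimum $18.
ATC = 64/Q + 22 - 4Q + Q^2. Setting dATC/dQ = −64/Q^2 − 4 + 2Q = 0 gives Q = 4 (since 2·4^3 − 4·4^2 = 64).
min ATC = 64/4 + 22 − 4·4 + 4^2 = $38. That is the break-even price.
For $18 ≤ P < $38 the firm produces at a loss; below $18 it shuts down.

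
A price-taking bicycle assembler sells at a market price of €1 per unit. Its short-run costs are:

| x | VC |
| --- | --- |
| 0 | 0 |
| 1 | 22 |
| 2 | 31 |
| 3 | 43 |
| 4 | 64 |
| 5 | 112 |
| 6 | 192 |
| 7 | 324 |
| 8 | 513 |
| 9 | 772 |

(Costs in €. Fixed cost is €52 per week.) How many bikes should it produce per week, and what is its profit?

x = 0 (shut down); profit = -€52

Tabulate TR − TC: x=0: -52; x=1: -73; x=2: -81; x=3: -92; x=4: -112; x=5: -159; x=6: -238; x=7: -369; x=8: -557; x=9: -815.
Profit is highest at x = 0. Equivalently, the lowest AVC in the table is 43/3 ≈ €14.33 at x = 3, and P = €1 falls below it — price never covers variable cost, so the firm shuts down and loses only its fixed cost.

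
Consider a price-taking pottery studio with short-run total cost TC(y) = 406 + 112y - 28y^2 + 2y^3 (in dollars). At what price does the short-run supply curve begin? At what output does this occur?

$14 per unit, at y = 7

The shutdown price is the minimum of AVC. VC = 112y - 28y^2 + 2y^3, so AVC = 112 - 28y + 2y^2.
At the minimum of AVC, MC = AVC. MC = 112 - 56y + 6y^2; setting MC = AVC gives 4y^2 - 28y = 0, so y = 7. min AVC = 14.
The firm shuts down for any P below $14.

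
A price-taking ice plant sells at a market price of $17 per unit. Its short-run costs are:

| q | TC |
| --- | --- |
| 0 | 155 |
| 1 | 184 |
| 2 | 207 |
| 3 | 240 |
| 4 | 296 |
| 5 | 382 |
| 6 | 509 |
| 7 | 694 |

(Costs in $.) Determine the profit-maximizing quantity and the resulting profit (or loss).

q = 0 (shut down); profit = -$155

Tabulate TR − TC: q=0: -155; q=1: -167; q=2: -173; q=3: -189; q=4: -228; q=5: -297; q=6: -407; q=7: -575.
Profit is highest at q = 0. Equivalently, the lowest AVC in the table is 52/2 ≈ $26 at q = 2, and P = $17 falls below it — price never covers variable cost, so the firm shuts down and loses only its fixed cost.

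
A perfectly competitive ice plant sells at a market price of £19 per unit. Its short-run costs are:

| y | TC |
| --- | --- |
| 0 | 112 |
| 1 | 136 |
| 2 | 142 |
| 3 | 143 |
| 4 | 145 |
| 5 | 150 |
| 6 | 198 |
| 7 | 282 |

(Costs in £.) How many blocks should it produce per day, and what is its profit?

y = 5; profit = -£55

Tabulate TR − TC: y=0: -112; y=1: -117; y=2: -104; y=3: -86; y=4: -69; y=5: -55; y=6: -84; y=7: -149.
Profit is maximized at y = 5. AVC there is 38/5 = £7.60 ≤ P, so producing beats shutting down (which would give -£112).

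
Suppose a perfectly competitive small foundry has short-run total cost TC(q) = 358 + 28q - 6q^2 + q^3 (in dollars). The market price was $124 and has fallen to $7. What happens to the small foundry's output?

AVC = 28 - 6q + q^2, minimized at q = 3 where min AVC = $19. MC = 28 - 12q + 3q^2.
With P = $124 above the shutdown price, P = MC gives q = 8.
At P = $7 < min AVC = $19, price no longer covers variable cost at any output, so the firm shuts down: q = 0.

Output falls from 8 to 0 (the firm shuts down)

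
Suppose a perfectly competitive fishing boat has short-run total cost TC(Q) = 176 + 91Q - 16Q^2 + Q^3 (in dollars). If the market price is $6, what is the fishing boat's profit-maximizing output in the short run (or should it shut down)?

Shut down

From TC, MC = TC'(Q) = 91 - 32Q + 3Q^2 and AVC = VC/Q = 91 - 16Q + Q^2.
AVC is minimized where dAVC/dQ = -16 + 2Q = 0, at Q = 8; min AVC = 91 - 16·8 + 8^2 = $27.
P = $6 lies below min AVC = $27; no output level covers variable cost.
Best response: produce nothing and absorb the $176 fixed cost.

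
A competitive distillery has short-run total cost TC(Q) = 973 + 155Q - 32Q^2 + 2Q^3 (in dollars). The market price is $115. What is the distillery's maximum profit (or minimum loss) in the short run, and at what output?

Profit = -$173 at Q = 10

AVC = 155 - 32Q + 2Q^2 has its minimum $27 at Q = 8; price $115 clears that bar, so the firm operates.
With MC = 155 - 64Q + 6Q^2, P = MC on the upward-sloping part at Q* = 10.
TR = 115·10 = 1150. TC = 973 + 350 = 1323. Profit = 1150 − 1323 = -$173.
By producing, the firm covers all variable cost plus $800 of fixed cost; shutting down would lose the full $973.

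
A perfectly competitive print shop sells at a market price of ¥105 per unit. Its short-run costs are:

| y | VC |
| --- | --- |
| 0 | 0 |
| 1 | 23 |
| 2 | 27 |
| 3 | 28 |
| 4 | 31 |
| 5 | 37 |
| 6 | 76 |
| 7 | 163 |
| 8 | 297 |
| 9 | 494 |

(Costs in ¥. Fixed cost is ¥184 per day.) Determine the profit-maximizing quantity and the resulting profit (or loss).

Profit at each row (π = 105y − TC): y=0: -184; y=1: -102; y=2: -1; y=3: 103; y=4: 205; y=5: 304; y=6: 370; y=7: 388; y=8: 359; y=9: 267.
Profit is maximized at y = 7. AVC there is 163/7 = ¥23.29 ≤ P, so producing beats shutting down (which would give -¥184).

y = 7; profit = ¥388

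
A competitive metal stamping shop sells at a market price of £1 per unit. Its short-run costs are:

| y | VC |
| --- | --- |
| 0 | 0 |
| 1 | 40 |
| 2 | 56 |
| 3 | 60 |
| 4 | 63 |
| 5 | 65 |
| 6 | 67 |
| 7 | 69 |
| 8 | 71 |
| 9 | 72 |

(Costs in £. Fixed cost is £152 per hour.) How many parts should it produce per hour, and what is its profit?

y = 0 (shut down); profit = -£152

Tabulate TR − TC: y=0: -152; y=1: -191; y=2: -206; y=3: -209; y=4: -211; y=5: -212; y=6: -213; y=7: -214; y=8: -215; y=9: -215.
Profit is highest at y = 0. Equivalently, the lowest AVC in the table is 72/9 ≈ £8 at y = 9, and P = £1 falls below it — price never covers variable cost, so the firm shuts down and loses only its fixed cost.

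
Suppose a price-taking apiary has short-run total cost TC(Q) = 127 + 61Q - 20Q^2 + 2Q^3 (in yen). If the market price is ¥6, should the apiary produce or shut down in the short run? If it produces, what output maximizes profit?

Strip out fixed cost: VC = 61Q - 20Q^2 + 2Q^3. Then AVC = 61 - 20Q + 2Q^2 and MC = 61 - 40Q + 6Q^2.
The AVC parabola has its vertex at Q = 20/4 = 5, where AVC = 61 - 20·5 + 2·5^2 = ¥11.
Since P = ¥6 < min AVC = ¥11, price fails to cover variable cost at any output.
Best response: produce nothing and absorb the ¥127 fixed cost.

Shut down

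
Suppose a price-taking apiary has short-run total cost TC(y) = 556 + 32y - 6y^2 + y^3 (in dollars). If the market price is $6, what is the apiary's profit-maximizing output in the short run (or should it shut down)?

From TC, MC = TC'(y) = 32 - 12y + 3y^2 and AVC = VC/y = 32 - 6y + y^2.
AVC hits its minimum where MC = AVC, at y = 3, giving min AVC = 32 - 6·3 + 3^2 = $23.
Since P = $6 < min AVC = $23, price fails to cover variable cost at any output.
The firm minimizes its loss by shutting down and losing only its fixed cost of $556.

Shut down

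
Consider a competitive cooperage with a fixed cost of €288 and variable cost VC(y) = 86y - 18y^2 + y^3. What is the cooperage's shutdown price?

€5 per unit

Short-run supply begins at min AVC. From VC = 86y - 18y^2 + y^3, AVC = 86 - 18y + y^2.
dAVC/dy = -18 + 2y = 0 gives y = 9. min AVC = 86 - 18·9 + 9^2 = 5.
For P < €5 the firm produces nothing.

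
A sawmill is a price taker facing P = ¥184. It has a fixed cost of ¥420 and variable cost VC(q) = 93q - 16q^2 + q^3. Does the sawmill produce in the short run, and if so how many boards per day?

From TC, MC = TC'(q) = 93 - 32q + 3q^2 and AVC = VC/q = 93 - 16q + q^2.
AVC hits its minimum where MC = AVC, at q = 8, giving min AVC = 93 - 16·8 + 8^2 = ¥29.
Since P = ¥184 ≥ min AVC = ¥29, price covers variable cost and the firm should produce.
Solving P = MC: -91 - 32q + 3q^2 = 0 ⇒ q = -7/3 or 13. On the upward-sloping branch, q* = 13.
Check: AVC at q = 13 is ¥54 ≤ P, so revenue covers variable cost.
Profit = P·q − TC = 184·13 − 1122 = ¥1270.

Produce at q = 13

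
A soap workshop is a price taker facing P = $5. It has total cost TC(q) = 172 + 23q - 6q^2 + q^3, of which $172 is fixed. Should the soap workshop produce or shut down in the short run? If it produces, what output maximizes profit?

From TC, MC = TC'(q) = 23 - 12q + 3q^2 and AVC = VC/q = 23 - 6q + q^2.
AVC is minimized where dAVC/dq = -6 + 2q = 0, at q = 3; min AVC = 23 - 6·3 + 3^2 = $14.
Since P = $5 < min AVC = $14, price fails to cover variable cost at any output.
The firm minimizes its loss by shutting down and losing only its fixed cost of $172.

Shut down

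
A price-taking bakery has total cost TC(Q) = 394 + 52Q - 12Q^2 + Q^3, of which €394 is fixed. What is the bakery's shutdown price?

€16 per unit

The firm shuts down when price falls below the minimum of average variable cost. AVC = VC/Q = 52 - 12Q + Q^2.
At the minimum of AVC, MC = AVC. MC = 52 - 24Q + 3Q^2; setting MC = AVC gives 2Q^2 - 12Q = 0, so Q = 6. min AVC = 16.
For P < €16 the firm produces nothing.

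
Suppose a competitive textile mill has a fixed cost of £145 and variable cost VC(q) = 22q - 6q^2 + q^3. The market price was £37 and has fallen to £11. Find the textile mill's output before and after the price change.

Output falls from 5 to 0 (the firm shuts down)

MC = 22 - 12q + 3q^2; the shutdown threshold is min AVC = £13 (at q = 3).
With P = £37 above the shutdown price, P = MC gives q = 5.
At P = £11 < min AVC = £13, price no longer covers variable cost at any output, so the firm shuts down: q = 0.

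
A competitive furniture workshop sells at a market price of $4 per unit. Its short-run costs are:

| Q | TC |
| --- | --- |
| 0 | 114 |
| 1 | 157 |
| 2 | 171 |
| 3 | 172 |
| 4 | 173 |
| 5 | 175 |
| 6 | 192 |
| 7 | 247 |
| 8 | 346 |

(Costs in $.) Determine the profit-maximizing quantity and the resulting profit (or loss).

Q = 0 (shut down); profit = -$114

Tabulate TR − TC: Q=0: -114; Q=1: -153; Q=2: -163; Q=3: -160; Q=4: -157; Q=5: -155; Q=6: -168; Q=7: -219; Q=8: -314.
Profit is highest at Q = 0. Equivalently, the lowest AVC in the table is 61/5 ≈ $12.20 at Q = 5, and P = $4 falls below it — price never covers variable cost, so the firm shuts down and loses only its fixed cost.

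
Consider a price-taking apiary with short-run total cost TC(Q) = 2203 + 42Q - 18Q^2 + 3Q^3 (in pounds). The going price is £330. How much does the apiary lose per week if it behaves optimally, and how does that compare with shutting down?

AVC = 42 - 18Q + 3Q^2; min AVC = £15 at Q = 3. Since P = £330 ≥ min AVC, the firm produces.
MC = 42 - 36Q + 9Q^2. Setting P = MC and taking the root on the rising branch gives Q* = 8.
TR = 330·8 = 2640. TC = 2203 + 720 = 2923. Profit = 2640 − 2923 = -£283.
That loss of £283 beats the £2203 the firm would lose by shutting down; producing recovers £1920 of fixed cost.

Profit = -£283 at Q = 8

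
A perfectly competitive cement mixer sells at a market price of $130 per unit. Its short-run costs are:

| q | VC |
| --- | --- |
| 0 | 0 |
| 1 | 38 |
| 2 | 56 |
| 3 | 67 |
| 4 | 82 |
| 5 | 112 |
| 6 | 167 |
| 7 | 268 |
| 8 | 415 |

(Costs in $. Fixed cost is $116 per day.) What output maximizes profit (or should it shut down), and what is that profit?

q = 7; profit = $526

Tabulate TR − TC: q=0: -116; q=1: -24; q=2: 88; q=3: 207; q=4: 322; q=5: 422; q=6: 497; q=7: 526; q=8: 509.
Profit is maximized at q = 7. AVC there is 268/7 = $38.29 ≤ P, so producing beats shutting down (which would give -$116).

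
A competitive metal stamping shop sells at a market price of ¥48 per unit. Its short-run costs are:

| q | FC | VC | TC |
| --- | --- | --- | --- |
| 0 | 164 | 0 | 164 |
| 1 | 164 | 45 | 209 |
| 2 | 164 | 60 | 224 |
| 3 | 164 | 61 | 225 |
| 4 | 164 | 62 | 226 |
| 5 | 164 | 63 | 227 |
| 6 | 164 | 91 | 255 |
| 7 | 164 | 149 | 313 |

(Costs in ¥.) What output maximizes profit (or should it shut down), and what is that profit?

q = 6; profit = ¥33

Compute π = P·q − TC at each output: q=0: -164; q=1: -161; q=2: -128; q=3: -81; q=4: -34; q=5: 13; q=6: 33; q=7: 23.
Profit is maximized at q = 6. AVC there is 91/6 = ¥15.17 ≤ P, so producing beats shutting down (which would give -¥164).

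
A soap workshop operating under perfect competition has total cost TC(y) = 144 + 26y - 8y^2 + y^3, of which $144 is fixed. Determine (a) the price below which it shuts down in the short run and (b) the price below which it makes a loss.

AVC = 26 - 8y + y^2; minimized at y = 4, giving min AVC = $10. That is the shutdown price.
ATC = 144/y + 26 - 8y + y^2. Setting dATC/dy = −144/y^2 − 8 + 2y = 0 gives y = 6 (since 2·6^3 − 8·6^2 = 144).
min ATC = 144/6 + 26 − 8·6 + 6^2 = $38. That is the break-even price.
Between these two prices the firm operates at a loss; above $38 it earns a profit.

Shutdown price = $10; break-even price = $38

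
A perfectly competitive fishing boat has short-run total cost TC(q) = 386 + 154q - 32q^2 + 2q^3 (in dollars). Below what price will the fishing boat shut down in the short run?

Short-run supply begins at min AVC. From VC = 154q - 32q^2 + 2q^3, AVC = 154 - 32q + 2q^2.
At the minimum of AVC, MC = AVC. MC = 154 - 64q + 6q^2; setting MC = AVC gives 4q^2 - 32q = 0, so q = 8. min AVC = 26.
The firm shuts down for any P below $26.

$26 per unit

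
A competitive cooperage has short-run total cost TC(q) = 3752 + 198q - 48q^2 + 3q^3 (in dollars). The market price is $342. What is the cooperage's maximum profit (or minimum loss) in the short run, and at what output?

Profit = -$296 at q = 12

AVC = 198 - 48q + 3q^2 has its minimum $6 at q = 8; price $342 clears that bar, so the firm operates.
MC = 198 - 96q + 9q^2. Setting P = MC and taking the root on the rising branch gives q* = 12.
TR = 342·12 = 4104. TC = 3752 + 648 = 4400. Profit = 4104 − 4400 = -$296.
Shutting down would mean losing the fixed cost of $3752, so operating at a loss of $296 is better by $3456.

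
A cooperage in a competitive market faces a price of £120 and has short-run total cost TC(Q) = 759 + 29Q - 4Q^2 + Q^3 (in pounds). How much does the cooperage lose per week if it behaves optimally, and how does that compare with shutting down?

AVC = 29 - 4Q + Q^2 has its minimum £25 at Q = 2; price £120 clears that bar, so the firm operates.
With MC = 29 - 8Q + 3Q^2, P = MC on the upward-sloping part at Q* = 7.
TR = 120·7 = 840. TC = 759 + 350 = 1109. Profit = 840 − 1109 = -£269.
That loss of £269 beats the £759 the firm would lose by shutting down; producing recovers £490 of fixed cost.

Profit = -£269 at Q = 7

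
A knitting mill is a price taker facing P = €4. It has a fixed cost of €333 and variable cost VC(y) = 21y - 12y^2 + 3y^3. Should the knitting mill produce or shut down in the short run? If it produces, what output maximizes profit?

Strip out fixed cost: VC = 21y - 12y^2 + 3y^3. Then AVC = 21 - 12y + 3y^2 and MC = 21 - 24y + 9y^2.
AVC hits its minimum where MC = AVC, at y = 2, giving min AVC = 21 - 12·2 + 3·2^2 = €9.
P = €4 lies below min AVC = €9; no output level covers variable cost.
Best response: produce nothing and absorb the €333 fixed cost.

Shut down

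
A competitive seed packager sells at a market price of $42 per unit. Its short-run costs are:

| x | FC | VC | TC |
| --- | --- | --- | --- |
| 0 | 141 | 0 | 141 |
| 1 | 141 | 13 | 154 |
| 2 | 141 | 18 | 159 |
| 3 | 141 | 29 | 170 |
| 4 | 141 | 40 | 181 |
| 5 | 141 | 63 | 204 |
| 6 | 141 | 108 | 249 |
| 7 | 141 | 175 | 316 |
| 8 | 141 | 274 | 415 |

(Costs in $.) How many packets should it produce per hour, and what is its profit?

Profit at each row (π = 42x − TC): x=0: -141; x=1: -112; x=2: -75; x=3: -44; x=4: -13; x=5: 6; x=6: 3; x=7: -22; x=8: -79.
Profit is maximized at x = 5. AVC there is 63/5 = $12.60 ≤ P, so producing beats shutting down (which would give -$141).

x = 5; profit = $6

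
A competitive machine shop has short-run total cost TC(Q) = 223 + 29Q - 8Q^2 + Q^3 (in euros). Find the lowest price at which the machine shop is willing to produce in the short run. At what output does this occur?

Short-run supply begins at min AVC. From VC = 29Q - 8Q^2 + Q^3, AVC = 29 - 8Q + Q^2.
dAVC/dQ = -8 + 2Q = 0 gives Q = 4. min AVC = 29 - 8·4 + 4^2 = 13.
For P < €13 the firm produces nothing.

€13 per unit, at Q = 4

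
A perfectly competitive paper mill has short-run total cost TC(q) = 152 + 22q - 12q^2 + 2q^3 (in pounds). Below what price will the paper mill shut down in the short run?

£4 per unit

The shutdown price is the minimum of AVC. VC = 22q - 12q^2 + 2q^3, so AVC = 22 - 12q + 2q^2.
dAVC/dq = -12 + 4q = 0 gives q = 3. min AVC = 22 - 12·3 + 2·3^2 = 4.
The firm shuts down for any P below £4.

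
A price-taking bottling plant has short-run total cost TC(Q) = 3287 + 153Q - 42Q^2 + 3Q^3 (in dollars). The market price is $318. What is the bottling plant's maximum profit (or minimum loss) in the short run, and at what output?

Profit = -$383 at Q = 11

AVC = 153 - 42Q + 3Q^2; min AVC = $6 at Q = 7. Since P = $318 ≥ min AVC, the firm produces.
With MC = 153 - 84Q + 9Q^2, P = MC on the upward-sloping part at Q* = 11.
TR = 318·11 = 3498. TC = 3287 + 594 = 3881. Profit = 3498 − 3881 = -$383.
That loss of $383 beats the $3287 the firm would lose by shutting down; producing recovers $2904 of fixed cost.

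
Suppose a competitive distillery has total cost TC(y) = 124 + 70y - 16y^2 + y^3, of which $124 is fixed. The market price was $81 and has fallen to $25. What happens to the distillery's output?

Output falls from 11 to 9

MC = 70 - 32y + 3y^2; the shutdown threshold is min AVC = $6 (at y = 8).
With P = $81 above the shutdown price, P = MC gives y = 11.
At P = $25 ≥ min AVC, set P = MC: y = 9. The firm stays open but cuts output.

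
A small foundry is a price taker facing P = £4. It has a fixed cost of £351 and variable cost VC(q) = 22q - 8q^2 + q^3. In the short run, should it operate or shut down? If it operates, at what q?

Variable cost is VC = 22q - 8q^2 + q^3, so AVC = VC/q = 22 - 8q + q^2 and MC = dTC/dq = 22 - 16q + 3q^2.
AVC hits its minimum where MC = AVC, at q = 4, giving min AVC = 22 - 8·4 + 4^2 = £6.
P = £4 lies below min AVC = £6; no output level covers variable cost.
Best response: produce nothing and absorb the £351 fixed cost.

Shut down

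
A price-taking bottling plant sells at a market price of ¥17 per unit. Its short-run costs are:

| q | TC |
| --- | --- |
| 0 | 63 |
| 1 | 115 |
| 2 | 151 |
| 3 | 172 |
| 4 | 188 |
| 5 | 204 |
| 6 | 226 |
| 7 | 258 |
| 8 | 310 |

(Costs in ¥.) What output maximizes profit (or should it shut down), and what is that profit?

q = 0 (shut down); profit = -¥63

Tabulate TR − TC: q=0: -63; q=1: -98; q=2: -117; q=3: -121; q=4: -120; q=5: -119; q=6: -124; q=7: -139; q=8: -174.
Profit is highest at q = 0. Equivalently, the lowest AVC in the table is 163/6 ≈ ¥27.17 at q = 6, and P = ¥17 falls below it — price never covers variable cost, so the firm shuts down and loses only its fixed cost.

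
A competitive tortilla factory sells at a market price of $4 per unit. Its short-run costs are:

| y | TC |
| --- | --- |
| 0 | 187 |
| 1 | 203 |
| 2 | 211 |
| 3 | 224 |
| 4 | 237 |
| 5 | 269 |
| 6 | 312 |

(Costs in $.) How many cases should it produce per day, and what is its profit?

y = 0 (shut down); profit = -$187

Tabulate TR − TC: y=0: -187; y=1: -199; y=2: -203; y=3: -212; y=4: -221; y=5: -249; y=6: -288.
Profit is highest at y = 0. Equivalently, the lowest AVC in the table is 24/2 ≈ $12 at y = 2, and P = $4 falls below it — price never covers variable cost, so the firm shuts down and loses only its fixed cost.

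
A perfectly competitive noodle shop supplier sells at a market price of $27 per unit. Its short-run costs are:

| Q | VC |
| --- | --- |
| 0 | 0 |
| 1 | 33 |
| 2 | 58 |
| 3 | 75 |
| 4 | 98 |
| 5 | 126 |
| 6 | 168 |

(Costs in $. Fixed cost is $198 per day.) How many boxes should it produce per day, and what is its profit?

Tabulate TR − TC: Q=0: -198; Q=1: -204; Q=2: -202; Q=3: -192; Q=4: -188; Q=5: -189; Q=6: -204.
Profit is maximized at Q = 4. AVC there is 98/4 = $24.50 ≤ P, so producing beats shutting down (which would give -$198).

Q = 4; profit = -$188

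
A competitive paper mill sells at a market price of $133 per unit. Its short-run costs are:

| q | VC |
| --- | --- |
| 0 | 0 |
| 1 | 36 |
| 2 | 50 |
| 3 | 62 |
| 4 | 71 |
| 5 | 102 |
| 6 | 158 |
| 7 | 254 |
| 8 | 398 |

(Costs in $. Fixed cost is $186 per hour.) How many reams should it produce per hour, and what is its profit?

Profit at each row (π = 133q − TC): q=0: -186; q=1: -89; q=2: 30; q=3: 151; q=4: 275; q=5: 377; q=6: 454; q=7: 491; q=8: 480.
Profit is maximized at q = 7. AVC there is 254/7 = $36.29 ≤ P, so producing beats shutting down (which would give -$186).

q = 7; profit = $491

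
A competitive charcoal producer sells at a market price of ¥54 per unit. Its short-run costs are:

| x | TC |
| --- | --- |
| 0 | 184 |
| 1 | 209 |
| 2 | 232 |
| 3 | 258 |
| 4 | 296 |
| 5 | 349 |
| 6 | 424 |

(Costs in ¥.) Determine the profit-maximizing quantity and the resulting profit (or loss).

x = 5; profit = -¥79

Compute π = P·x − TC at each output: x=0: -184; x=1: -155; x=2: -124; x=3: -96; x=4: -80; x=5: -79; x=6: -100.
Profit is maximized at x = 5. AVC there is 165/5 = ¥33 ≤ P, so producing beats shutting down (which would give -¥184).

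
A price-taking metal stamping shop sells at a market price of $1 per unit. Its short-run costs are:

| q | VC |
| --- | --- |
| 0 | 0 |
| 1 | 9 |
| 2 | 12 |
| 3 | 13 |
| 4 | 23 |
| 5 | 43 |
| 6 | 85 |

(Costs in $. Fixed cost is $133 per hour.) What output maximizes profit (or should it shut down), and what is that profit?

q = 0 (shut down); profit = -$133

Compute π = P·q − TC at each output: q=0: -133; q=1: -141; q=2: -143; q=3: -143; q=4: -152; q=5: -171; q=6: -212.
Profit is highest at q = 0. Equivalently, the lowest AVC in the table is 13/3 ≈ $4.33 at q = 3, and P = $1 falls below it — price never covers variable cost, so the firm shuts down and loses only its fixed cost.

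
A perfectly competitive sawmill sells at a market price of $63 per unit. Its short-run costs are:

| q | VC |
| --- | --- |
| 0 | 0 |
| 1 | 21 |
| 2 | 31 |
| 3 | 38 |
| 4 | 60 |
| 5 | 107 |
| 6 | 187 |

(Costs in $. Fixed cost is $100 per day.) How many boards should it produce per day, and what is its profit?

Compute π = P·q − TC at each output: q=0: -100; q=1: -58; q=2: -5; q=3: 51; q=4: 92; q=5: 108; q=6: 91.
Profit is maximized at q = 5. AVC there is 107/5 = $21.40 ≤ P, so producing beats shutting down (which would give -$100).

q = 5; profit = $108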